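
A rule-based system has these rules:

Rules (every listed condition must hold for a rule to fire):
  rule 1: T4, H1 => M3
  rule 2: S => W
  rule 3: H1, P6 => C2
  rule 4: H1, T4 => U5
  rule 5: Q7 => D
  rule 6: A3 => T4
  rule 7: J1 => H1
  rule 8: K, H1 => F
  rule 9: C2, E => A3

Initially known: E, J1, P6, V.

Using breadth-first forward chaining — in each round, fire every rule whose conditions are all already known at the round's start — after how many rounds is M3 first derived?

Round 1 fires rule 7, giving H1.
Round 2 fires rule 3, giving C2.
Round 3 fires rule 9, giving A3.
Round 4 fires rule 6, giving T4.
Round 5 fires rule 1, rule 4, giving M3, U5.
M3 first appears in round 5.

5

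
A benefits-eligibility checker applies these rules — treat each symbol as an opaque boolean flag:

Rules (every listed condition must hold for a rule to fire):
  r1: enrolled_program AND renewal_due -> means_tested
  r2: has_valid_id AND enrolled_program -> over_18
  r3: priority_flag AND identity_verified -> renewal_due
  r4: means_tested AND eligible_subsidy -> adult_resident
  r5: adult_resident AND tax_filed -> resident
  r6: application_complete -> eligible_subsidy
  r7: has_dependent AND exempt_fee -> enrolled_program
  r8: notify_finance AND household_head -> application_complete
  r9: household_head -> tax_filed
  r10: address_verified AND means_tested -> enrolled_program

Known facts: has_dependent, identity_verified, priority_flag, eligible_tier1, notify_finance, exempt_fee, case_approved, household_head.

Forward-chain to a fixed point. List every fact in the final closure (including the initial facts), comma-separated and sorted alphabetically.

Round 1 — r3, r7, r8, r9, derive renewal_due, enrolled_program, application_complete, tax_filed.
Round 2 — r1, r6, derive means_tested, eligible_subsidy.
Round 3 — r4, derive adult_resident.
Round 4 — r5, derive resident.

adult_resident, application_complete, case_approved, eligible_subsidy, eligible_tier1, enrolled_program, exempt_fee, has_dependent, household_head, identity_verified, means_tested, notify_finance, priority_flag, renewal_due, resident, tax_filed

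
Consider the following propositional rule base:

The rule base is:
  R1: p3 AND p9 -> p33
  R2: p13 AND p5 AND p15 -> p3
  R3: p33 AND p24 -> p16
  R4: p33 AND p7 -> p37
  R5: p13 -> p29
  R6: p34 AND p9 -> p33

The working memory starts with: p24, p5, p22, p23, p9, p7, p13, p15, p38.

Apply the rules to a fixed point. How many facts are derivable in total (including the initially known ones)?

[1] R2 [p13 AND p5 AND p15 -> p3]; R5 [p13 -> p29]. ⇒ new: p3, p29.
[2] R1 [p3 AND p9 -> p33]. ⇒ new: p33.
[3] R3 [p33 AND p24 -> p16]; R4 [p33 AND p7 -> p37]. ⇒ new: p16, p37.
Closure: {p13, p15, p16, p22, p23, p24, p29, p3, p33, p37, p38, p5, p7, p9} — 14 facts.

14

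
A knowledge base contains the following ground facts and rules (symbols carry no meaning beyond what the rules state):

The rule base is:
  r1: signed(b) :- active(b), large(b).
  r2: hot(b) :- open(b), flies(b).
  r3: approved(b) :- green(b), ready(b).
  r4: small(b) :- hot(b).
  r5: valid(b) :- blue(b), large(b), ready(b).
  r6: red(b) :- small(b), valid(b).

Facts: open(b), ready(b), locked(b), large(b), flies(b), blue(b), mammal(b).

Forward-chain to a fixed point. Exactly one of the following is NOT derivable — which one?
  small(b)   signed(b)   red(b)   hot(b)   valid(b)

signed(b)

Round 1 fires r2, r5, giving hot(b), valid(b).
Round 2 fires r4, giving small(b).
Round 3 fires r6, giving red(b).
Derived: hot(b) (round 1), valid(b) (round 1), red(b) (round 3), small(b) (round 2). signed(b) never appears in any round.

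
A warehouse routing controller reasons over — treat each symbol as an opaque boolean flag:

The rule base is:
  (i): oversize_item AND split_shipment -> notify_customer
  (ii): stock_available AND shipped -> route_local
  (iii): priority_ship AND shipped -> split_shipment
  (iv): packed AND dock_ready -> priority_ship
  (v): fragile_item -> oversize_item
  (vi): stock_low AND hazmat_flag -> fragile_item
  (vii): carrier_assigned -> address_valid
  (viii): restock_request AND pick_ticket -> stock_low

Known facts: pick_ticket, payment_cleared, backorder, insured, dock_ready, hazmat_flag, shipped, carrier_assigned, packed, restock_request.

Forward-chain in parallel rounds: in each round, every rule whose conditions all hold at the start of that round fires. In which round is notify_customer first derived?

Round 1: (iv) [packed AND dock_ready -> priority_ship]; (vii) [carrier_assigned -> address_valid]; (viii) [restock_request AND pick_ticket -> stock_low]. New: priority_ship, address_valid, stock_low.
Round 2: (iii) [priority_ship AND shipped -> split_shipment]; (vi) [stock_low AND hazmat_flag -> fragile_item]. New: split_shipment, fragile_item.
Round 3: (v) [fragile_item -> oversize_item]. New: oversize_item.
Round 4: (i) [oversize_item AND split_shipment -> notify_customer]. New: notify_customer.
notify_customer first appears in round 4.

4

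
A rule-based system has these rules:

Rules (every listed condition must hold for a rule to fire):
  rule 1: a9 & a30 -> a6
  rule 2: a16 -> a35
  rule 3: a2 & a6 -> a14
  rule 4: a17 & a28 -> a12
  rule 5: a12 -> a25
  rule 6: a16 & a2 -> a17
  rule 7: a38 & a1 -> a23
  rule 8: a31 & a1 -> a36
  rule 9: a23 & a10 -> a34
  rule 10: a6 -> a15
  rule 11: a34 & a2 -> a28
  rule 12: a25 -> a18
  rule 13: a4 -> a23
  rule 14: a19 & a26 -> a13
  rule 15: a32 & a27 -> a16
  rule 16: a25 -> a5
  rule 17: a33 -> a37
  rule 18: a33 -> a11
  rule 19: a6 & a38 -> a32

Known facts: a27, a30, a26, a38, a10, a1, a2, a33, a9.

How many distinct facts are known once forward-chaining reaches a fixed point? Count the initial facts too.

Round 1 fires rule 1, rule 7, rule 17, rule 18, giving a6, a23, a37, a11.
Round 2 fires rule 3, rule 9, rule 10, rule 19, giving a14, a34, a15, a32.
Round 3 fires rule 11, rule 15, giving a28, a16.
Round 4 fires rule 2, rule 6, giving a35, a17.
Round 5 fires rule 4, giving a12.
Round 6 fires rule 5, giving a25.
Round 7 fires rule 12, rule 16, giving a18, a5.
Closure: {a1, a10, a11, a12, a14, a15, a16, a17, a18, a2, a23, a25, a26, a27, a28, a30, a32, a33, a34, a35, a37, a38, a5, a6, a9} — 25 facts.

25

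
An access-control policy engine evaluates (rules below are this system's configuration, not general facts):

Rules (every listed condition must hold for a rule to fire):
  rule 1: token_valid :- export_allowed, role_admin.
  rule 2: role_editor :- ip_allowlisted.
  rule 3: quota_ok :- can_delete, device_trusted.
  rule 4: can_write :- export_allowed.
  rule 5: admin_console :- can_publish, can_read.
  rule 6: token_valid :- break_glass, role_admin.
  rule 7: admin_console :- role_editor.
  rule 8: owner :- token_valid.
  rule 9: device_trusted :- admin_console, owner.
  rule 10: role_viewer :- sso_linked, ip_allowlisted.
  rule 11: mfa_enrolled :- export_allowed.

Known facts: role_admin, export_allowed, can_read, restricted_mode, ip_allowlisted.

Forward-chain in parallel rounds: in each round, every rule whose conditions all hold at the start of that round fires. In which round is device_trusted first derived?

Round 1 — rule 1, rule 2, rule 4, rule 11, derive token_valid, role_editor, can_write, mfa_enrolled.
Round 2 — rule 7, rule 8, derive admin_console, owner.
Round 3 — rule 9, derive device_trusted.
device_trusted first appears in round 3.

3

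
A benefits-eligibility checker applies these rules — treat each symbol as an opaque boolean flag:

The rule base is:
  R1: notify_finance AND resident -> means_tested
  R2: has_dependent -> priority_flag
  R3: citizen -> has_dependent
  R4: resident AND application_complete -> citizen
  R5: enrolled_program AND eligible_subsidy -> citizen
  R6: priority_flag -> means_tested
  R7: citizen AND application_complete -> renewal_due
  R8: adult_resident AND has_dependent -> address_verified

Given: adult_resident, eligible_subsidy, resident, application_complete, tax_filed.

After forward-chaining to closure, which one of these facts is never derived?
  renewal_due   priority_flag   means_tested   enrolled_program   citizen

Round 1: R4 [resident AND application_complete -> citizen]. Adds citizen.
Round 2: R3 [citizen -> has_dependent]; R7 [citizen AND application_complete -> renewal_due]. Adds has_dependent, renewal_due.
Round 3: R2 [has_dependent -> priority_flag]; R8 [adult_resident AND has_dependent -> address_verified]. Adds priority_flag, address_verified.
Round 4: R6 [priority_flag -> means_tested]. Adds means_tested.
Derived: citizen (round 1), means_tested (round 4), priority_flag (round 3), renewal_due (round 2). enrolled_program never appears in any round.

enrolled_program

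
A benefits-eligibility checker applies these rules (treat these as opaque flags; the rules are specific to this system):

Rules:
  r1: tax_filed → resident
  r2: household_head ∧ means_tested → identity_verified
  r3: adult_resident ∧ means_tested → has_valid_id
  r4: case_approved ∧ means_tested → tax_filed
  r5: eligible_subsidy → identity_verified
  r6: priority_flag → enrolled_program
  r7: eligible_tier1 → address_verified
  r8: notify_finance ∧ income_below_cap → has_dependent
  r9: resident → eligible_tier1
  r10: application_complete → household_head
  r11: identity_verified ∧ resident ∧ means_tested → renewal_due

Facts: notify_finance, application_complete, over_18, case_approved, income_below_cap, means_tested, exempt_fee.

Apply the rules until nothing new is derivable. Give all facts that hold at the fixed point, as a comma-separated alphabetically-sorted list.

Round 1 — r4, r8, r10, derive tax_filed, has_dependent, household_head.
Round 2 — r1, r2, derive resident, identity_verified.
Round 3 — r9, r11, derive eligible_tier1, renewal_due.
Round 4 — r7, derive address_verified.

address_verified, application_complete, case_approved, eligible_tier1, exempt_fee, has_dependent, household_head, identity_verified, income_below_cap, means_tested, notify_finance, over_18, renewal_due, resident, tax_filed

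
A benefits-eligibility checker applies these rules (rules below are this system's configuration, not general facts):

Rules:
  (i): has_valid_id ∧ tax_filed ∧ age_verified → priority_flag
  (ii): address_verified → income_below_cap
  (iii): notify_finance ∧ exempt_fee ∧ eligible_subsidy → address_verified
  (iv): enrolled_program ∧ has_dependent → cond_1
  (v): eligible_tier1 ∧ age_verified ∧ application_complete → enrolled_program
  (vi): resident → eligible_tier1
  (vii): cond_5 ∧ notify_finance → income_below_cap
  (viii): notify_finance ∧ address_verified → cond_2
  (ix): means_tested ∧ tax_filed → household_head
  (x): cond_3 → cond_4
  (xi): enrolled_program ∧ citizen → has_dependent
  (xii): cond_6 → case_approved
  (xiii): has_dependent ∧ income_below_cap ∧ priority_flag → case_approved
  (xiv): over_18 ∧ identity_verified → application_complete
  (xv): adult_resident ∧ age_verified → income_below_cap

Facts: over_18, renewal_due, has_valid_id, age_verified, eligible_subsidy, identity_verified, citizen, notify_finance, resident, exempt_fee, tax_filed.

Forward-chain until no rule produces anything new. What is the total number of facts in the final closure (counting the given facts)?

Round 1: (i) [has_valid_id ∧ tax_filed ∧ age_verified → priority_flag]; (iii) [notify_finance ∧ exempt_fee ∧ eligible_subsidy → address_verified]; (vi) [resident → eligible_tier1]; (xiv) [over_18 ∧ identity_verified → application_complete]. New: priority_flag, address_verified, eligible_tier1, application_complete.
Round 2: (ii) [address_verified → income_below_cap]; (v) [eligible_tier1 ∧ age_verified ∧ application_complete → enrolled_program]; (viii) [notify_finance ∧ address_verified → cond_2]. New: income_below_cap, enrolled_program, cond_2.
Round 3: (xi) [enrolled_program ∧ citizen → has_dependent]. New: has_dependent.
Round 4: (iv) [enrolled_program ∧ has_dependent → cond_1]; (xiii) [has_dependent ∧ income_below_cap ∧ priority_flag → case_approved]. New: cond_1, case_approved.
Closure: {address_verified, age_verified, application_complete, case_approved, citizen, cond_1, cond_2, eligible_subsidy, eligible_tier1, enrolled_program, exempt_fee, has_dependent, has_valid_id, identity_verified, income_below_cap, notify_finance, over_18, priority_flag, renewal_due, resident, tax_filed} — 21 facts.

21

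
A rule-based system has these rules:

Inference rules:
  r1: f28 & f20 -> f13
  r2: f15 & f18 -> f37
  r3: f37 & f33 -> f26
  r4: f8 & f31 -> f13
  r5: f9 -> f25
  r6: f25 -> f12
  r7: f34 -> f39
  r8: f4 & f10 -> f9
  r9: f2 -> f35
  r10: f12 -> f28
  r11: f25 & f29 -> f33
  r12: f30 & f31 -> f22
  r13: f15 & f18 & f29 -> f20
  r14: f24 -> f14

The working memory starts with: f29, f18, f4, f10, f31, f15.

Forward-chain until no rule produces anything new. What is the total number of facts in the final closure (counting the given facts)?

15

Round 1: r2 [f15 & f18 -> f37]; r8 [f4 & f10 -> f9]; r13 [f15 & f18 & f29 -> f20]. Adds f37, f9, f20.
Round 2: r5 [f9 -> f25]. Adds f25.
Round 3: r6 [f25 -> f12]; r11 [f25 & f29 -> f33]. Adds f12, f33.
Round 4: r3 [f37 & f33 -> f26]; r10 [f12 -> f28]. Adds f26, f28.
Round 5: r1 [f28 & f20 -> f13]. Adds f13.
Closure: {f10, f12, f13, f15, f18, f20, f25, f26, f28, f29, f31, f33, f37, f4, f9} — 15 facts.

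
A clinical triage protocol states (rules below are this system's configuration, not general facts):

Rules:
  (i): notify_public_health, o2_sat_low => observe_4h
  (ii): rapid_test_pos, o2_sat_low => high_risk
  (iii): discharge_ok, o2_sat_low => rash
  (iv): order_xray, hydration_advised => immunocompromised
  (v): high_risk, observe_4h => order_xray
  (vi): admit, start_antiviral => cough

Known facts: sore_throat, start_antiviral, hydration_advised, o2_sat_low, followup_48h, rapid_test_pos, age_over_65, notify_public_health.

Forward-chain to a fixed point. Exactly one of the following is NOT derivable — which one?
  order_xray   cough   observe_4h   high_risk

cough

Round 1 fires (i), (ii), giving observe_4h, high_risk.
Round 2 fires (v), giving order_xray.
Round 3 fires (iv), giving immunocompromised.
Derived: order_xray (round 2), observe_4h (round 1), high_risk (round 1). cough never appears in any round.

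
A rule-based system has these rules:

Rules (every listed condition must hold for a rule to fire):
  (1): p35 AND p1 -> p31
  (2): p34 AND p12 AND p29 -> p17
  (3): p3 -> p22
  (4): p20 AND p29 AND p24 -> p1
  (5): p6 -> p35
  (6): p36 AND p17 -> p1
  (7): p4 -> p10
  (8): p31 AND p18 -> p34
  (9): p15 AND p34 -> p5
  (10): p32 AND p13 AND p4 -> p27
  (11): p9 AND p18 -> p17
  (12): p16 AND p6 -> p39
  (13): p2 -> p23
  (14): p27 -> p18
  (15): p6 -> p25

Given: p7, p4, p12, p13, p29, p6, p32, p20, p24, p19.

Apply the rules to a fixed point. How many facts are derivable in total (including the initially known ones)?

Round 1: (4) [p20 AND p29 AND p24 -> p1]; (5) [p6 -> p35]; (7) [p4 -> p10]; (10) [p32 AND p13 AND p4 -> p27]; (15) [p6 -> p25]. Adds p1, p35, p10, p27, p25.
Round 2: (1) [p35 AND p1 -> p31]; (14) [p27 -> p18]. Adds p31, p18.
Round 3: (8) [p31 AND p18 -> p34]. Adds p34.
Round 4: (2) [p34 AND p12 AND p29 -> p17]. Adds p17.
Closure: {p1, p10, p12, p13, p17, p18, p19, p20, p24, p25, p27, p29, p31, p32, p34, p35, p4, p6, p7} — 19 facts.

19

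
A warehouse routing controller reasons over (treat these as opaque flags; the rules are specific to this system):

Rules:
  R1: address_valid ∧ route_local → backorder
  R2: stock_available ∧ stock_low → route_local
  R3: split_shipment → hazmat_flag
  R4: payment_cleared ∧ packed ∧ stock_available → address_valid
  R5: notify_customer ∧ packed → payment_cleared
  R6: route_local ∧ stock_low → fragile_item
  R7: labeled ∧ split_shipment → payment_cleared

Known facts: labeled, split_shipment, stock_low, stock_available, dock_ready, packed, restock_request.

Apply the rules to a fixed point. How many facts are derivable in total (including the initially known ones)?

13

Round 1 — R2, R3, R7, derive route_local, hazmat_flag, payment_cleared.
Round 2 — R4, R6, derive address_valid, fragile_item.
Round 3 — R1, derive backorder.
Closure: {address_valid, backorder, dock_ready, fragile_item, hazmat_flag, labeled, packed, payment_cleared, restock_request, route_local, split_shipment, stock_available, stock_low} — 13 facts.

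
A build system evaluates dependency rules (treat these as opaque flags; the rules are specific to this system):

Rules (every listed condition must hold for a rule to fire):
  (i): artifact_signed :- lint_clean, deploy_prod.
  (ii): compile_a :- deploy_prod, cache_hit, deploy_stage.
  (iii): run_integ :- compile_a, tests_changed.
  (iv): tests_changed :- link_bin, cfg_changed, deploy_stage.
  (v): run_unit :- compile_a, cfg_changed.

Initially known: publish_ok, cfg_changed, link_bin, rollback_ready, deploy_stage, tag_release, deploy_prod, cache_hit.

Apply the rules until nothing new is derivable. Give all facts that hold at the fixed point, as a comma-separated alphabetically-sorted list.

[1] (ii) [compile_a :- deploy_prod, cache_hit, deploy_stage.]; (iv) [tests_changed :- link_bin, cfg_changed, deploy_stage.]. ⇒ new: compile_a, tests_changed.
[2] (iii) [run_integ :- compile_a, tests_changed.]; (v) [run_unit :- compile_a, cfg_changed.]. ⇒ new: run_integ, run_unit.

cache_hit, cfg_changed, compile_a, deploy_prod, deploy_stage, link_bin, publish_ok, rollback_ready, run_integ, run_unit, tag_release, tests_changed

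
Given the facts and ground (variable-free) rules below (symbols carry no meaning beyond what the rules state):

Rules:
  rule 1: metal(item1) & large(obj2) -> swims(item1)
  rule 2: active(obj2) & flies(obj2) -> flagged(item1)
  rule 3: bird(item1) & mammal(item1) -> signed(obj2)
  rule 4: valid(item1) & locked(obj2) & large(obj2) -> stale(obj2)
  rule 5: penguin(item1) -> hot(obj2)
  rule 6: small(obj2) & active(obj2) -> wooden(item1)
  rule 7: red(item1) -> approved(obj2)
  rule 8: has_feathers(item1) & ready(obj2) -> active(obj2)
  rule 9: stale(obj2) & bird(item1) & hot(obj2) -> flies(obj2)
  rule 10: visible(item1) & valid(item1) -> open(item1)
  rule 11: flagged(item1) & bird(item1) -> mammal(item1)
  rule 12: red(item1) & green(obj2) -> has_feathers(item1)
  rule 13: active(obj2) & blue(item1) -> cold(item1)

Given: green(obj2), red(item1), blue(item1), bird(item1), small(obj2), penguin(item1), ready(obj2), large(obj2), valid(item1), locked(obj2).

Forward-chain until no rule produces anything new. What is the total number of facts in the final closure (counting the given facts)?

Round 1: rule 4 [valid(item1) & locked(obj2) & large(obj2) -> stale(obj2)]; rule 5 [penguin(item1) -> hot(obj2)]; rule 7 [red(item1) -> approved(obj2)]; rule 12 [red(item1) & green(obj2) -> has_feathers(item1)]. Adds stale(obj2), hot(obj2), approved(obj2), has_feathers(item1).
Round 2: rule 8 [has_feathers(item1) & ready(obj2) -> active(obj2)]; rule 9 [stale(obj2) & bird(item1) & hot(obj2) -> flies(obj2)]. Adds active(obj2), flies(obj2).
Round 3: rule 2 [active(obj2) & flies(obj2) -> flagged(item1)]; rule 6 [small(obj2) & active(obj2) -> wooden(item1)]; rule 13 [active(obj2) & blue(item1) -> cold(item1)]. Adds flagged(item1), wooden(item1), cold(item1).
Round 4: rule 11 [flagged(item1) & bird(item1) -> mammal(item1)]. Adds mammal(item1).
Round 5: rule 3 [bird(item1) & mammal(item1) -> signed(obj2)]. Adds signed(obj2).
Closure: {active(obj2), approved(obj2), bird(item1), blue(item1), cold(item1), flagged(item1), flies(obj2), green(obj2), has_feathers(item1), hot(obj2), large(obj2), locked(obj2), mammal(item1), penguin(item1), ready(obj2), red(item1), signed(obj2), small(obj2), stale(obj2), valid(item1), wooden(item1)} — 21 facts.

21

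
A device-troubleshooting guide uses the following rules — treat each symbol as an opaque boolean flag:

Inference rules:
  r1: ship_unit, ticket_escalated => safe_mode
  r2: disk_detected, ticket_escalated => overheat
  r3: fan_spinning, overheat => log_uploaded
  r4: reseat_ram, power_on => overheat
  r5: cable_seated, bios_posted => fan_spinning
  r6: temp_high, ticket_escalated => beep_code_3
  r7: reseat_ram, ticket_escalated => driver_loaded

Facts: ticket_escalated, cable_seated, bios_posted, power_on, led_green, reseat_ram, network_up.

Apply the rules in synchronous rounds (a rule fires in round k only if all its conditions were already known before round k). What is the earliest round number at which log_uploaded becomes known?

Round 1 fires r4, r5, r7, giving overheat, fan_spinning, driver_loaded.
Round 2 fires r3, giving log_uploaded.
log_uploaded first appears in round 2.

2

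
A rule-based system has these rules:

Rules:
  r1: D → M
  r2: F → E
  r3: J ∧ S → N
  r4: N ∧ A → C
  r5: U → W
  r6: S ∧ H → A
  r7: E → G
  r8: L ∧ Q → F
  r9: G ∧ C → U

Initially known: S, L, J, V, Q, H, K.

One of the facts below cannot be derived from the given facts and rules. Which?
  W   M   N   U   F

M

Round 1 fires r3, r6, r8, giving N, A, F.
Round 2 fires r2, r4, giving E, C.
Round 3 fires r7, giving G.
Round 4 fires r9, giving U.
Round 5 fires r5, giving W.
Derived: W (round 5), U (round 4), N (round 1), F (round 1). M never appears in any round.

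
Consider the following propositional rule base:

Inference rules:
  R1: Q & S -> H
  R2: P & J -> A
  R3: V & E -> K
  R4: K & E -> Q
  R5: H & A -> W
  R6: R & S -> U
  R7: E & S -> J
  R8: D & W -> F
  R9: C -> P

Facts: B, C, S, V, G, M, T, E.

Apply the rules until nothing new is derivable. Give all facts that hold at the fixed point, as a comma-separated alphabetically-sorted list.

Round 1 — R3, R7, R9, derive K, J, P.
Round 2 — R2, R4, derive A, Q.
Round 3 — R1, derive H.
Round 4 — R5, derive W.

A, B, C, E, G, H, J, K, M, P, Q, S, T, V, W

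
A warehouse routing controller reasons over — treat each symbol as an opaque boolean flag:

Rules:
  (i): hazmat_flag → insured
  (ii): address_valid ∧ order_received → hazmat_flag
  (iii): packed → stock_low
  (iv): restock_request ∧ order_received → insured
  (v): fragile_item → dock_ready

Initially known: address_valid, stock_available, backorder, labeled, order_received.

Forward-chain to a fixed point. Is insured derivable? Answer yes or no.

[1] (ii) [address_valid ∧ order_received → hazmat_flag]. ⇒ new: hazmat_flag.
[2] (i) [hazmat_flag → insured]. ⇒ new: insured.
insured appears in round 2, so it is derivable.

yes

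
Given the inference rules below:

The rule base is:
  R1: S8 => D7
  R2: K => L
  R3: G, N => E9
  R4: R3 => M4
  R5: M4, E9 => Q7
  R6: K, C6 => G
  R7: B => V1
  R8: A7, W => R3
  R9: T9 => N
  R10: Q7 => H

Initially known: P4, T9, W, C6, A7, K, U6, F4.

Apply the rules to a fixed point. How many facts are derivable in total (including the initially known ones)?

Round 1: R2 [K => L]; R6 [K, C6 => G]; R8 [A7, W => R3]; R9 [T9 => N]. New: L, G, R3, N.
Round 2: R3 [G, N => E9]; R4 [R3 => M4]. New: E9, M4.
Round 3: R5 [M4, E9 => Q7]. New: Q7.
Round 4: R10 [Q7 => H]. New: H.
Closure: {A7, C6, E9, F4, G, H, K, L, M4, N, P4, Q7, R3, T9, U6, W} — 16 facts.

16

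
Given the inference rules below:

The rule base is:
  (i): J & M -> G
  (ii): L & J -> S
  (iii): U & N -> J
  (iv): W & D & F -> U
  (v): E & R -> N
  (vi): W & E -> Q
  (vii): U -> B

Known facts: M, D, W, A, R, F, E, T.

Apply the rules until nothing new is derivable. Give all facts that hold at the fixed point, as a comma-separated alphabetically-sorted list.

Round 1: (iv) [W & D & F -> U]; (v) [E & R -> N]; (vi) [W & E -> Q]. Adds U, N, Q.
Round 2: (iii) [U & N -> J]; (vii) [U -> B]. Adds J, B.
Round 3: (i) [J & M -> G]. Adds G.

A, B, D, E, F, G, J, M, N, Q, R, T, U, W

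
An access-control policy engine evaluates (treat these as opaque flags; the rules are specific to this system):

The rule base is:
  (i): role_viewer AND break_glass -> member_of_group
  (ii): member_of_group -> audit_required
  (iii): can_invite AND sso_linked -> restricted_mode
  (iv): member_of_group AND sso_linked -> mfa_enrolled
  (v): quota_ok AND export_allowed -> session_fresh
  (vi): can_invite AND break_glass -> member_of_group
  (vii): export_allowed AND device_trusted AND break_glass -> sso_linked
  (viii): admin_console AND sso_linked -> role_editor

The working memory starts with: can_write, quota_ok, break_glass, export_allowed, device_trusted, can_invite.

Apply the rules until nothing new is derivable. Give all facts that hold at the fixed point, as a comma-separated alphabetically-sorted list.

Round 1 — (v), (vi), (vii), derive session_fresh, member_of_group, sso_linked.
Round 2 — (ii), (iii), (iv), derive audit_required, restricted_mode, mfa_enrolled.

audit_required, break_glass, can_invite, can_write, device_trusted, export_allowed, member_of_group, mfa_enrolled, quota_ok, restricted_mode, session_fresh, sso_linked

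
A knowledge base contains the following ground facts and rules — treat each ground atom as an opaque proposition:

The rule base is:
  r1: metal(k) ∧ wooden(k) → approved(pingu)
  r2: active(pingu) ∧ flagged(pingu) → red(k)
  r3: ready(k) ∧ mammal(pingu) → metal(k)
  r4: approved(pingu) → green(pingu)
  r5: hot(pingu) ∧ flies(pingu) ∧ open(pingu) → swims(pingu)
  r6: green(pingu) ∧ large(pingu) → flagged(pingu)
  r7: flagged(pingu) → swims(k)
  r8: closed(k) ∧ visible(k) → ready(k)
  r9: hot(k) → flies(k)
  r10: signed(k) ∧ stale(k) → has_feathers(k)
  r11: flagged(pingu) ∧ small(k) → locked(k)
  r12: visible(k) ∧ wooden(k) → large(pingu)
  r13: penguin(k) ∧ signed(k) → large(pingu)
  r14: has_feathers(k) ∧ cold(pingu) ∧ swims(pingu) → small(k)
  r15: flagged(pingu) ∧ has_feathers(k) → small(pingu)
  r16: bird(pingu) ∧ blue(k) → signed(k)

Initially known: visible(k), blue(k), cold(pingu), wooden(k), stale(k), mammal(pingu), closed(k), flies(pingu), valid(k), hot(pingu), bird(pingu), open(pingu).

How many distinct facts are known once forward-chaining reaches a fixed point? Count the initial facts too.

[1] r5 [hot(pingu) ∧ flies(pingu) ∧ open(pingu) → swims(pingu)]; r8 [closed(k) ∧ visible(k) → ready(k)]; r12 [visible(k) ∧ wooden(k) → large(pingu)]; r16 [bird(pingu) ∧ blue(k) → signed(k)]. ⇒ new: swims(pingu), ready(k), large(pingu), signed(k).
[2] r3 [ready(k) ∧ mammal(pingu) → metal(k)]; r10 [signed(k) ∧ stale(k) → has_feathers(k)]. ⇒ new: metal(k), has_feathers(k).
[3] r1 [metal(k) ∧ wooden(k) → approved(pingu)]; r14 [has_feathers(k) ∧ cold(pingu) ∧ swims(pingu) → small(k)]. ⇒ new: approved(pingu), small(k).
[4] r4 [approved(pingu) → green(pingu)]. ⇒ new: green(pingu).
[5] r6 [green(pingu) ∧ large(pingu) → flagged(pingu)]. ⇒ new: flagged(pingu).
[6] r7 [flagged(pingu) → swims(k)]; r11 [flagged(pingu) ∧ small(k) → locked(k)]; r15 [flagged(pingu) ∧ has_feathers(k) → small(pingu)]. ⇒ new: swims(k), locked(k), small(pingu).
Closure: {approved(pingu), bird(pingu), blue(k), closed(k), cold(pingu), flagged(pingu), flies(pingu), green(pingu), has_feathers(k), hot(pingu), large(pingu), locked(k), mammal(pingu), metal(k), open(pingu), ready(k), signed(k), small(k), small(pingu), stale(k), swims(k), swims(pingu), valid(k), visible(k), wooden(k)} — 25 facts.

25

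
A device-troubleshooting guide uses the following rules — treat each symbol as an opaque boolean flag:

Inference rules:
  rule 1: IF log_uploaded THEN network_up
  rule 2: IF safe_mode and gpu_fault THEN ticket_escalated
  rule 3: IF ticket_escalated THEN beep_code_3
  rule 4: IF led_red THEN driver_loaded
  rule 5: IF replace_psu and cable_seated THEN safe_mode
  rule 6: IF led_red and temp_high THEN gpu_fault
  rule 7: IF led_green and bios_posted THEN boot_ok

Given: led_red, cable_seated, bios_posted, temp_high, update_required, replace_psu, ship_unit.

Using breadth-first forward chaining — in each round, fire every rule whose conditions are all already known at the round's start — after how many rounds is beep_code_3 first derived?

3

[1] rule 4 [IF led_red THEN driver_loaded]; rule 5 [IF replace_psu and cable_seated THEN safe_mode]; rule 6 [IF led_red and temp_high THEN gpu_fault]. ⇒ new: driver_loaded, safe_mode, gpu_fault.
[2] rule 2 [IF safe_mode and gpu_fault THEN ticket_escalated]. ⇒ new: ticket_escalated.
[3] rule 3 [IF ticket_escalated THEN beep_code_3]. ⇒ new: beep_code_3.
beep_code_3 first appears in round 3.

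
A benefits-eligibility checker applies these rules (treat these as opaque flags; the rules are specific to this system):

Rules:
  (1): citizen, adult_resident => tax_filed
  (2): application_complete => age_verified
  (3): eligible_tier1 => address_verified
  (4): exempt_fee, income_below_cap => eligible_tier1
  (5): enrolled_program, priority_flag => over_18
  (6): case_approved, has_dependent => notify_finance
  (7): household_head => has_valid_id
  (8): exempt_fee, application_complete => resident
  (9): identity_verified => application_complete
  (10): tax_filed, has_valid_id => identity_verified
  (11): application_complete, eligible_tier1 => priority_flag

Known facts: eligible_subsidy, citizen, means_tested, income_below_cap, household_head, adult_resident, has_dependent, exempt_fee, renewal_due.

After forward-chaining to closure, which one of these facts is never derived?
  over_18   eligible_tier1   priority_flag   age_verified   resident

over_18

Round 1 fires (1), (4), (7), giving tax_filed, eligible_tier1, has_valid_id.
Round 2 fires (3), (10), giving address_verified, identity_verified.
Round 3 fires (9), giving application_complete.
Round 4 fires (2), (8), (11), giving age_verified, resident, priority_flag.
Derived: priority_flag (round 4), eligible_tier1 (round 1), age_verified (round 4), resident (round 4). over_18 never appears in any round.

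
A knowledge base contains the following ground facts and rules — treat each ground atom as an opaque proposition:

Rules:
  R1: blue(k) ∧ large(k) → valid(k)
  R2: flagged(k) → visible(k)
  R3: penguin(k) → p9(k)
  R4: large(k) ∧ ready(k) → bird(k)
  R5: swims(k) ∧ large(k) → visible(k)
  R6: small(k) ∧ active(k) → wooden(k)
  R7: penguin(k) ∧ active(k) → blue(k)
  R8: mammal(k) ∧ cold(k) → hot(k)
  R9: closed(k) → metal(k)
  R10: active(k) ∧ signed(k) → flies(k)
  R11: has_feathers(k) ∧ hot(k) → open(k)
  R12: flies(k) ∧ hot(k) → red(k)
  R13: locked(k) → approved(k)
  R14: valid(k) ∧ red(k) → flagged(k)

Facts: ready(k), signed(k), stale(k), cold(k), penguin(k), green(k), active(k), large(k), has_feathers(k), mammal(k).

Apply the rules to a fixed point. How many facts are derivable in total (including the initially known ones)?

20

Round 1: R3 [penguin(k) → p9(k)]; R4 [large(k) ∧ ready(k) → bird(k)]; R7 [penguin(k) ∧ active(k) → blue(k)]; R8 [mammal(k) ∧ cold(k) → hot(k)]; R10 [active(k) ∧ signed(k) → flies(k)]. Adds p9(k), bird(k), blue(k), hot(k), flies(k).
Round 2: R1 [blue(k) ∧ large(k) → valid(k)]; R11 [has_feathers(k) ∧ hot(k) → open(k)]; R12 [flies(k) ∧ hot(k) → red(k)]. Adds valid(k), open(k), red(k).
Round 3: R14 [valid(k) ∧ red(k) → flagged(k)]. Adds flagged(k).
Round 4: R2 [flagged(k) → visible(k)]. Adds visible(k).
Closure: {active(k), bird(k), blue(k), cold(k), flagged(k), flies(k), green(k), has_feathers(k), hot(k), large(k), mammal(k), open(k), p9(k), penguin(k), ready(k), red(k), signed(k), stale(k), valid(k), visible(k)} — 20 facts.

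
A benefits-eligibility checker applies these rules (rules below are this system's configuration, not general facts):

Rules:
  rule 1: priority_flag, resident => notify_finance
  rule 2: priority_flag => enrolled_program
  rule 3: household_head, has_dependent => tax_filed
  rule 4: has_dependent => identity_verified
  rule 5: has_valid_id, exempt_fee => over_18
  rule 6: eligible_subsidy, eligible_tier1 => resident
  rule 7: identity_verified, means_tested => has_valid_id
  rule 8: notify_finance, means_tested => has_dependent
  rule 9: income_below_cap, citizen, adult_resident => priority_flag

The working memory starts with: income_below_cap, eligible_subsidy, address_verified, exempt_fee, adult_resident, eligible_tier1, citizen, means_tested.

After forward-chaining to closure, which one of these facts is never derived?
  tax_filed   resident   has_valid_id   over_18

[1] rule 6 [eligible_subsidy, eligible_tier1 => resident]; rule 9 [income_below_cap, citizen, adult_resident => priority_flag]. ⇒ new: resident, priority_flag.
[2] rule 1 [priority_flag, resident => notify_finance]; rule 2 [priority_flag => enrolled_program]. ⇒ new: notify_finance, enrolled_program.
[3] rule 8 [notify_finance, means_tested => has_dependent]. ⇒ new: has_dependent.
[4] rule 4 [has_dependent => identity_verified]. ⇒ new: identity_verified.
[5] rule 7 [identity_verified, means_tested => has_valid_id]. ⇒ new: has_valid_id.
[6] rule 5 [has_valid_id, exempt_fee => over_18]. ⇒ new: over_18.
Derived: has_valid_id (round 5), resident (round 1), over_18 (round 6). tax_filed never appears in any round.

tax_filed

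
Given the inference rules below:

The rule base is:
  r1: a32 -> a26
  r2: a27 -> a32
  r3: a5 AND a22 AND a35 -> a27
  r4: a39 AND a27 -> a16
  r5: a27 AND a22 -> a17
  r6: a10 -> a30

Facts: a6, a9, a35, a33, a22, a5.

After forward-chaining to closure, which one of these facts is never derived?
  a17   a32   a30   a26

[1] r3 [a5 AND a22 AND a35 -> a27]. ⇒ new: a27.
[2] r2 [a27 -> a32]; r5 [a27 AND a22 -> a17]. ⇒ new: a32, a17.
[3] r1 [a32 -> a26]. ⇒ new: a26.
Derived: a17 (round 2), a26 (round 3), a32 (round 2). a30 never appears in any round.

a30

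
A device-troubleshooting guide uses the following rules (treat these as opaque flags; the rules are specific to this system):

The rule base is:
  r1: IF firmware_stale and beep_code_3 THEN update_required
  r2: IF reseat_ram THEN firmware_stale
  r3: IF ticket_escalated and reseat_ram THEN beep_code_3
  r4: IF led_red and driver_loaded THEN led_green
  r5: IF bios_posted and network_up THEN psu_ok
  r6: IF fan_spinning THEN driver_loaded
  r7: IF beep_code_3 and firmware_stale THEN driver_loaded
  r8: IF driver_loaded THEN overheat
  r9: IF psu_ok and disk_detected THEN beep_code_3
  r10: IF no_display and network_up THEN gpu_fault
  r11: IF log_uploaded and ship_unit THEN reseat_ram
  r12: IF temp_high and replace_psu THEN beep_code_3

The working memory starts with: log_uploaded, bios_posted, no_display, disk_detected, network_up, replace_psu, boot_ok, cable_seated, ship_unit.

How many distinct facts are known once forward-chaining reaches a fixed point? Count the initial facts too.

17

Round 1 — r5, r10, r11, derive psu_ok, gpu_fault, reseat_ram.
Round 2 — r2, r9, derive firmware_stale, beep_code_3.
Round 3 — r1, r7, derive update_required, driver_loaded.
Round 4 — r8, derive overheat.
Closure: {beep_code_3, bios_posted, boot_ok, cable_seated, disk_detected, driver_loaded, firmware_stale, gpu_fault, log_uploaded, network_up, no_display, overheat, psu_ok, replace_psu, reseat_ram, ship_unit, update_required} — 17 facts.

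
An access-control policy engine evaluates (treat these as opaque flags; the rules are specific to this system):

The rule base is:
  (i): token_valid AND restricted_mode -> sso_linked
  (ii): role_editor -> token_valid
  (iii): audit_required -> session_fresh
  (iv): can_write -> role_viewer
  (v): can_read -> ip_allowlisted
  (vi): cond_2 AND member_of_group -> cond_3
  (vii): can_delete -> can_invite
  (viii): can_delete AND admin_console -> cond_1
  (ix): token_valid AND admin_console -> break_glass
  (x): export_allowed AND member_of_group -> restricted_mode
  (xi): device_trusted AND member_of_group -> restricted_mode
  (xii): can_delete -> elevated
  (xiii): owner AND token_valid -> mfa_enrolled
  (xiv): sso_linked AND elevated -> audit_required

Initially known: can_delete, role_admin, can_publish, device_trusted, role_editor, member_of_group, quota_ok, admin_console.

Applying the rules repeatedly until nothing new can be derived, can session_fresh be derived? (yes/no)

Round 1: (ii) [role_editor -> token_valid]; (vii) [can_delete -> can_invite]; (viii) [can_delete AND admin_console -> cond_1]; (xi) [device_trusted AND member_of_group -> restricted_mode]; (xii) [can_delete -> elevated]. Adds token_valid, can_invite, cond_1, restricted_mode, elevated.
Round 2: (i) [token_valid AND restricted_mode -> sso_linked]; (ix) [token_valid AND admin_console -> break_glass]. Adds sso_linked, break_glass.
Round 3: (xiv) [sso_linked AND elevated -> audit_required]. Adds audit_required.
Round 4: (iii) [audit_required -> session_fresh]. Adds session_fresh.
session_fresh appears in round 4, so it is derivable.

yes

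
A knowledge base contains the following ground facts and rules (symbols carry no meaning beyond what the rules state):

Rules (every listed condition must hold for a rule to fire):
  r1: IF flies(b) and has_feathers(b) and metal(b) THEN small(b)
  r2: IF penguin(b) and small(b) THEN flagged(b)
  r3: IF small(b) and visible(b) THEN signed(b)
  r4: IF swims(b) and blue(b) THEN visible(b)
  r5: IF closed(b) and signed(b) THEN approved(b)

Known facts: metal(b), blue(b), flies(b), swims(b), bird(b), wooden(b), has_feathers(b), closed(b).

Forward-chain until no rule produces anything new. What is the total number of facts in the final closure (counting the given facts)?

12

Round 1: r1 [IF flies(b) and has_feathers(b) and metal(b) THEN small(b)]; r4 [IF swims(b) and blue(b) THEN visible(b)]. Adds small(b), visible(b).
Round 2: r3 [IF small(b) and visible(b) THEN signed(b)]. Adds signed(b).
Round 3: r5 [IF closed(b) and signed(b) THEN approved(b)]. Adds approved(b).
Closure: {approved(b), bird(b), blue(b), closed(b), flies(b), has_feathers(b), metal(b), signed(b), small(b), swims(b), visible(b), wooden(b)} — 12 facts.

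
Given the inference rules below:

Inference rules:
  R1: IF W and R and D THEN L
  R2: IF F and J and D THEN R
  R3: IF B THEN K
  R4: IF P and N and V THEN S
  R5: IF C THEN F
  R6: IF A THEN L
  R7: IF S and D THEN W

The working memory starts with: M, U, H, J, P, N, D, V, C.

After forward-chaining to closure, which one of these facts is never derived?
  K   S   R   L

[1] R4 [IF P and N and V THEN S]; R5 [IF C THEN F]. ⇒ new: S, F.
[2] R2 [IF F and J and D THEN R]; R7 [IF S and D THEN W]. ⇒ new: R, W.
[3] R1 [IF W and R and D THEN L]. ⇒ new: L.
Derived: L (round 3), R (round 2), S (round 1). K never appears in any round.

K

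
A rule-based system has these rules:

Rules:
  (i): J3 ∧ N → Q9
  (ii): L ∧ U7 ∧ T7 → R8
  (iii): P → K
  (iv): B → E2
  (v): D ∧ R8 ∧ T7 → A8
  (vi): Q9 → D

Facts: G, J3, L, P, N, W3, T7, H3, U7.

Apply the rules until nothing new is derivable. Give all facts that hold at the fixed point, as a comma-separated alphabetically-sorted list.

Round 1 — (i), (ii), (iii), derive Q9, R8, K.
Round 2 — (vi), derive D.
Round 3 — (v), derive A8.

A8, D, G, H3, J3, K, L, N, P, Q9, R8, T7, U7, W3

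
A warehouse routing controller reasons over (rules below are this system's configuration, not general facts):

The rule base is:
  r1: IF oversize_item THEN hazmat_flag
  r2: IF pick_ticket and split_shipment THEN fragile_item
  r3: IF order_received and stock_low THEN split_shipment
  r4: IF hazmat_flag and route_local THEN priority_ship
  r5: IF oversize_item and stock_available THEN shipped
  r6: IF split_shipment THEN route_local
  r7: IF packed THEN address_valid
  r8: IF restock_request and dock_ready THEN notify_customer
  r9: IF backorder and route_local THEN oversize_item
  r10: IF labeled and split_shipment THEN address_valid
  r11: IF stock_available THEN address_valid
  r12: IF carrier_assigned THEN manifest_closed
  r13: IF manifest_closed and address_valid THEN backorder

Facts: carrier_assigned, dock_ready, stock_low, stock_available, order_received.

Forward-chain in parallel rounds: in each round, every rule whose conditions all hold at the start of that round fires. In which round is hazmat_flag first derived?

4

[1] r3 [IF order_received and stock_low THEN split_shipment]; r11 [IF stock_available THEN address_valid]; r12 [IF carrier_assigned THEN manifest_closed]. ⇒ new: split_shipment, address_valid, manifest_closed.
[2] r6 [IF split_shipment THEN route_local]; r13 [IF manifest_closed and address_valid THEN backorder]. ⇒ new: route_local, backorder.
[3] r9 [IF backorder and route_local THEN oversize_item]. ⇒ new: oversize_item.
[4] r1 [IF oversize_item THEN hazmat_flag]; r5 [IF oversize_item and stock_available THEN shipped]. ⇒ new: hazmat_flag, shipped.
hazmat_flag first appears in round 4.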